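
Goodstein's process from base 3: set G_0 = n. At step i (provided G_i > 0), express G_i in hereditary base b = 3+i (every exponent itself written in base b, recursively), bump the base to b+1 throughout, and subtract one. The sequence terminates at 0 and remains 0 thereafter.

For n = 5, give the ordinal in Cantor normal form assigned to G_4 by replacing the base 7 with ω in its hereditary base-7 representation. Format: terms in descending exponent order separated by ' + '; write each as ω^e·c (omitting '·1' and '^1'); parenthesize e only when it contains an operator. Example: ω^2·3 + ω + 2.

4

5 —HB3→ 3 + 2 —bump→ 4 + 2 = 6 —(−1)→ 5
5 —HB4→ 4 + 1 —bump→ 5 + 1 = 6 —(−1)→ 5
5 —HB5→ 5 —bump→ 6 = 6 —(−1)→ 5
5 —HB6→ 5 —bump→ 5 = 5 —(−1)→ 4
4 —HB7→ 4 —bump→ 4 = 4 —(−1)→ 3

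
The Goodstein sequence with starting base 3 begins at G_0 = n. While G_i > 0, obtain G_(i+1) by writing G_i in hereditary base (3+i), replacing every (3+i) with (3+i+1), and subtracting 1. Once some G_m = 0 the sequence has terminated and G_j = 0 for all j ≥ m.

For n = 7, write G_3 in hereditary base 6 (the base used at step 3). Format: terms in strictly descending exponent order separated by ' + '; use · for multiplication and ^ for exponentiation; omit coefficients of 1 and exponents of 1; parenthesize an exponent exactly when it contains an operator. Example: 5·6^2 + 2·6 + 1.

G_0=7  [base 3] 2·3 + 1  →[3↦4]→  2·4 + 1 = 9  −1 ⇒ G_1=8
G_1=8  [base 4] 2·4  →[4↦5]→  2·5 = 10  −1 ⇒ G_2=9
G_2=9  [base 5] 5 + 4  →[5↦6]→  6 + 4 = 10  −1 ⇒ G_3=9
G_3=9  [base 6] 6 + 3  →[6↦7]→  7 + 3 = 10  −1 ⇒ G_4=9

6 + 3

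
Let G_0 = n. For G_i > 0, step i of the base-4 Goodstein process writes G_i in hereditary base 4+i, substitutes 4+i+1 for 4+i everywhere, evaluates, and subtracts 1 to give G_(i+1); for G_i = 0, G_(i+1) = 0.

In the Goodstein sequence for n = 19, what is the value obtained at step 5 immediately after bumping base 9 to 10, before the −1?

76

G_0 = 19. HB_4(19) = 4^2 + 3. Bump = 28. G_1 = 27.
G_1 = 27. HB_5(27) = 5^2 + 2. Bump = 38. G_2 = 37.
G_2 = 37. HB_6(37) = 6^2 + 1. Bump = 50. G_3 = 49.
G_3 = 49. HB_7(49) = 7^2. Bump = 64. G_4 = 63.
G_4 = 63. HB_8(63) = 7·8 + 7. Bump = 70. G_5 = 69.
G_5 = 69. HB_9(69) = 7·9 + 6. Bump = 76. G_6 = 75.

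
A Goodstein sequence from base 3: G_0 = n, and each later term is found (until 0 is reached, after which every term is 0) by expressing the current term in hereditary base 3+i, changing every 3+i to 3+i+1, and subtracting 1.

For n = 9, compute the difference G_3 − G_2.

2

step 0: 9 = 3^2; sub 4 for 3: 4^2; = 16; G_1 = 16−1 = 15
step 1: 15 = 3·4 + 3; sub 5 for 4: 3·5 + 3; = 18; G_2 = 18−1 = 17
step 2: 17 = 3·5 + 2; sub 6 for 5: 3·6 + 2; = 20; G_3 = 20−1 = 19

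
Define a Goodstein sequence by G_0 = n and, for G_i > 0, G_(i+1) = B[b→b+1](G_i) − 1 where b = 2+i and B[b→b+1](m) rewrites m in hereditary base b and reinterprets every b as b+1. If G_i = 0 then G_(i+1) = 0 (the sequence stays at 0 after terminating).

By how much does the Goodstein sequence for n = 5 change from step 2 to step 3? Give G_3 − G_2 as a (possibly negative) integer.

base 2: 5 = 2^2 + 1; at 3: 3^3 + 1 = 28; next = 27
base 3: 27 = 3^3; at 4: 4^4 = 256; next = 255
base 4: 255 = 3·4^3 + 3·4^2 + 3·4 + 3; at 5: 3·5^3 + 3·5^2 + 3·5 + 3 = 468; next = 467

212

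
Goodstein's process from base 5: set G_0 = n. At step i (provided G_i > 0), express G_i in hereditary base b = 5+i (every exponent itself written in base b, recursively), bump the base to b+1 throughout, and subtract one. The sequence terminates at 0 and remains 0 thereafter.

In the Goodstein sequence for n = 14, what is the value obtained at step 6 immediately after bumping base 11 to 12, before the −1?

base 5: 14 = 2·5 + 4; at 6: 2·6 + 4 = 16; next = 15
base 6: 15 = 2·6 + 3; at 7: 2·7 + 3 = 17; next = 16
base 7: 16 = 2·7 + 2; at 8: 2·8 + 2 = 18; next = 17
base 8: 17 = 2·8 + 1; at 9: 2·9 + 1 = 19; next = 18
base 9: 18 = 2·9; at 10: 2·10 = 20; next = 19
base 10: 19 = 10 + 9; at 11: 11 + 9 = 20; next = 19
base 11: 19 = 11 + 8; at 12: 12 + 8 = 20; next = 19

20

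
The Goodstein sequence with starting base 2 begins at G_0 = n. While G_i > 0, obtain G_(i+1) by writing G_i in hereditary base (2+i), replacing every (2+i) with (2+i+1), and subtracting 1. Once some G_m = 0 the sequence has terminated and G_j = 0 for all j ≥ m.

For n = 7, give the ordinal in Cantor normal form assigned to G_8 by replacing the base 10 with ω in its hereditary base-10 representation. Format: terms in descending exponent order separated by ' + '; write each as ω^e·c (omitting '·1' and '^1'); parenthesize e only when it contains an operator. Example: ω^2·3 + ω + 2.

ω^7·7 + ω^6·7 + ω^5·7 + ω^4·7 + ω^3·7 + ω^2·7 + ω·7 + 5

G_0=7  [base 2] 2^2 + 2 + 1  →[2↦3]→  3^3 + 3 + 1 = 31  −1 ⇒ G_1=30
G_1=30  [base 3] 3^3 + 3  →[3↦4]→  4^4 + 4 = 260  −1 ⇒ G_2=259
G_2=259  [base 4] 4^4 + 3  →[4↦5]→  5^5 + 3 = 3128  −1 ⇒ G_3=3127
G_3=3127  [base 5] 5^5 + 2  →[5↦6]→  6^6 + 2 = 46658  −1 ⇒ G_4=46657
G_4=46657  [base 6] 6^6 + 1  →[6↦7]→  7^7 + 1 = 823544  −1 ⇒ G_5=823543
G_5=823543  [base 7] 7^7  →[7↦8]→  8^8 = 16777216  −1 ⇒ G_6=16777215
G_6=16777215  [base 8] 7·8^7 + 7·8^6 + 7·8^5 + 7·8^4 + 7·8^3 + 7·8^2 + 7·8 + 7  →[8↦9]→  7·9^7 + 7·9^6 + 7·9^5 + 7·9^4 + 7·9^3 + 7·9^2 + 7·9 + 7 = 37665880  −1 ⇒ G_7=37665879
G_7=37665879  [base 9] 7·9^7 + 7·9^6 + 7·9^5 + 7·9^4 + 7·9^3 + 7·9^2 + 7·9 + 6  →[9↦10]→  7·10^7 + 7·10^6 + 7·10^5 + 7·10^4 + 7·10^3 + 7·10^2 + 7·10 + 6 = 77777776  −1 ⇒ G_8=77777775
G_8=77777775  [base 10] 7·10^7 + 7·10^6 + 7·10^5 + 7·10^4 + 7·10^3 + 7·10^2 + 7·10 + 5  →[10↦11]→  7·11^7 + 7·11^6 + 7·11^5 + 7·11^4 + 7·11^3 + 7·11^2 + 7·11 + 5 = 150051214  −1 ⇒ G_9=150051213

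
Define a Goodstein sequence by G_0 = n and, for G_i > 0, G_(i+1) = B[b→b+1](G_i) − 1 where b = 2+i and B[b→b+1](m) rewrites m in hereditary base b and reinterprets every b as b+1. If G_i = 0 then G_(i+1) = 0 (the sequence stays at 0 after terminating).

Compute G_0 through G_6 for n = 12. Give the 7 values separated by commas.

12 —HB2→ 2^(2 + 1) + 2^2 —bump→ 3^(3 + 1) + 3^3 = 108 —(−1)→ 107
107 —HB3→ 3^(3 + 1) + 2·3^2 + 2·3 + 2 —bump→ 4^(4 + 1) + 2·4^2 + 2·4 + 2 = 1066 —(−1)→ 1065
1065 —HB4→ 4^(4 + 1) + 2·4^2 + 2·4 + 1 —bump→ 5^(5 + 1) + 2·5^2 + 2·5 + 1 = 15686 —(−1)→ 15685
15685 —HB5→ 5^(5 + 1) + 2·5^2 + 2·5 —bump→ 6^(6 + 1) + 2·6^2 + 2·6 = 280020 —(−1)→ 280019
280019 —HB6→ 6^(6 + 1) + 2·6^2 + 6 + 5 —bump→ 7^(7 + 1) + 2·7^2 + 7 + 5 = 5764911 —(−1)→ 5764910
5764910 —HB7→ 7^(7 + 1) + 2·7^2 + 7 + 4 —bump→ 8^(8 + 1) + 2·8^2 + 8 + 4 = 134217868 —(−1)→ 134217867

12, 107, 1065, 15685, 280019, 5764910, 134217867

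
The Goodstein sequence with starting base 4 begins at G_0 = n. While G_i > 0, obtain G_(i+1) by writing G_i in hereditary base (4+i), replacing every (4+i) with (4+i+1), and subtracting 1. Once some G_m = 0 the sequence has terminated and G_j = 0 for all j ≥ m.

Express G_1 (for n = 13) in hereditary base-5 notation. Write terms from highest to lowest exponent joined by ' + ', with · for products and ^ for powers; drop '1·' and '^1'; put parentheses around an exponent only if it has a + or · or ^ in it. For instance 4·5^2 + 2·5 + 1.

13 —HB4→ 3·4 + 1 —bump→ 3·5 + 1 = 16 —(−1)→ 15
15 —HB5→ 3·5 —bump→ 3·6 = 18 —(−1)→ 17

3·5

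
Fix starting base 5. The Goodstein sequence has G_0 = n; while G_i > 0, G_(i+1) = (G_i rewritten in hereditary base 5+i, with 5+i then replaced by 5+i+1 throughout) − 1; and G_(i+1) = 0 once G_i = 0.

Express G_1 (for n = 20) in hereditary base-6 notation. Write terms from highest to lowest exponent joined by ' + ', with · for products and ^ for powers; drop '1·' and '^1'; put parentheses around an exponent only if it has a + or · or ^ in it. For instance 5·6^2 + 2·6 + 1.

G_0=20  [base 5] 4·5  →[5↦6]→  4·6 = 24  −1 ⇒ G_1=23
G_1=23  [base 6] 3·6 + 5  →[6↦7]→  3·7 + 5 = 26  −1 ⇒ G_2=25

3·6 + 5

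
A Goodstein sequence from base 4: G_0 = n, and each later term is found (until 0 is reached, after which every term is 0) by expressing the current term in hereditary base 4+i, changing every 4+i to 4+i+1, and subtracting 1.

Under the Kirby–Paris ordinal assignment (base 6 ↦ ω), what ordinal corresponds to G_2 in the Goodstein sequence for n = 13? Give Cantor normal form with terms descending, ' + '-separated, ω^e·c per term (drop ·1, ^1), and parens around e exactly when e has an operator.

base 4: 13 = 3·4 + 1; at 5: 3·5 + 1 = 16; next = 15
base 5: 15 = 3·5; at 6: 3·6 = 18; next = 17

ω·2 + 5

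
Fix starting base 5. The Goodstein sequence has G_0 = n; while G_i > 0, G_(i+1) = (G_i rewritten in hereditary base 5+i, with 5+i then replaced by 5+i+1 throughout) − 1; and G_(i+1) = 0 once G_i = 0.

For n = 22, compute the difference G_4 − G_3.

2

G_0=22  [base 5] 4·5 + 2  →[5↦6]→  4·6 + 2 = 26  −1 ⇒ G_1=25
G_1=25  [base 6] 4·6 + 1  →[6↦7]→  4·7 + 1 = 29  −1 ⇒ G_2=28
G_2=28  [base 7] 4·7  →[7↦8]→  4·8 = 32  −1 ⇒ G_3=31
G_3=31  [base 8] 3·8 + 7  →[8↦9]→  3·9 + 7 = 34  −1 ⇒ G_4=33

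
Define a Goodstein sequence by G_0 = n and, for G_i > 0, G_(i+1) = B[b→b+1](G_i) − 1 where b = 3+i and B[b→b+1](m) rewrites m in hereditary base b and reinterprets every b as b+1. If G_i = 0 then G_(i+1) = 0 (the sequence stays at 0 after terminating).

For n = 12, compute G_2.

G_0 = 12. HB_3(12) = 3^2 + 3. Bump = 20. G_1 = 19.
G_1 = 19. HB_4(19) = 4^2 + 3. Bump = 28. G_2 = 27.

27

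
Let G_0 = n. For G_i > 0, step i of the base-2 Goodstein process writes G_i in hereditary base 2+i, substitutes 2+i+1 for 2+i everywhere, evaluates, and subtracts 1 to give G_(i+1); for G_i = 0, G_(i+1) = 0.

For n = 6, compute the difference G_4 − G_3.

43530

i=0: 6 = 2^2 + 2 (b=2); 2→3: 3^3 + 3 = 30; 30−1 = 29
i=1: 29 = 3^3 + 2 (b=3); 3→4: 4^4 + 2 = 258; 258−1 = 257
i=2: 257 = 4^4 + 1 (b=4); 4→5: 5^5 + 1 = 3126; 3126−1 = 3125
i=3: 3125 = 5^5 (b=5); 5→6: 6^6 = 46656; 46656−1 = 46655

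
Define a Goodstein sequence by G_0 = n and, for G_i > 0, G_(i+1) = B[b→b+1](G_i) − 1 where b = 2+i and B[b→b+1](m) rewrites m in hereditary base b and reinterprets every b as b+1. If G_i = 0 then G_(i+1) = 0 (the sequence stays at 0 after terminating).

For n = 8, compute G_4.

93395

G_0 = 8. HB_2(8) = 2^(2 + 1). Bump = 81. G_1 = 80.
G_1 = 80. HB_3(80) = 2·3^3 + 2·3^2 + 2·3 + 2. Bump = 554. G_2 = 553.
G_2 = 553. HB_4(553) = 2·4^4 + 2·4^2 + 2·4 + 1. Bump = 6311. G_3 = 6310.
G_3 = 6310. HB_5(6310) = 2·5^5 + 2·5^2 + 2·5. Bump = 93396. G_4 = 93395.
G_4 = 93395. HB_6(93395) = 2·6^6 + 2·6^2 + 6 + 5. Bump = 1647196. G_5 = 1647195.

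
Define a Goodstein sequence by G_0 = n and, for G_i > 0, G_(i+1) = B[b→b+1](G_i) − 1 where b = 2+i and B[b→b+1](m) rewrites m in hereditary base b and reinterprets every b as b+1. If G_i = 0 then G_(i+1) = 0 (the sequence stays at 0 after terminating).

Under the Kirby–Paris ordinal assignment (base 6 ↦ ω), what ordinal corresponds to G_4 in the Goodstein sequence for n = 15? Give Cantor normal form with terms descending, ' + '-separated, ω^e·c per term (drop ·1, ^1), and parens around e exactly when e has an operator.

ω^(ω + 1) + ω^ω + 1

base 2: 15 = 2^(2 + 1) + 2^2 + 2 + 1; at 3: 3^(3 + 1) + 3^3 + 3 + 1 = 112; next = 111
base 3: 111 = 3^(3 + 1) + 3^3 + 3; at 4: 4^(4 + 1) + 4^4 + 4 = 1284; next = 1283
base 4: 1283 = 4^(4 + 1) + 4^4 + 3; at 5: 5^(5 + 1) + 5^5 + 3 = 18753; next = 18752
base 5: 18752 = 5^(5 + 1) + 5^5 + 2; at 6: 6^(6 + 1) + 6^6 + 2 = 326594; next = 326593
base 6: 326593 = 6^(6 + 1) + 6^6 + 1; at 7: 7^(7 + 1) + 7^7 + 1 = 6588345; next = 6588344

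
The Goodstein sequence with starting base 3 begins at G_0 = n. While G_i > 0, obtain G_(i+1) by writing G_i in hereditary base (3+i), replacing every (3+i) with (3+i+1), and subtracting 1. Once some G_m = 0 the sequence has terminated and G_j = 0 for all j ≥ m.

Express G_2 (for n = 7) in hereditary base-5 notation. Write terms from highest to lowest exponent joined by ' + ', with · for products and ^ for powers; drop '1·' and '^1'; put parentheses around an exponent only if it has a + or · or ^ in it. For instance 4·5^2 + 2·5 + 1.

7 —HB3→ 2·3 + 1 —bump→ 2·4 + 1 = 9 —(−1)→ 8
8 —HB4→ 2·4 —bump→ 2·5 = 10 —(−1)→ 9
9 —HB5→ 5 + 4 —bump→ 6 + 4 = 10 —(−1)→ 9

5 + 4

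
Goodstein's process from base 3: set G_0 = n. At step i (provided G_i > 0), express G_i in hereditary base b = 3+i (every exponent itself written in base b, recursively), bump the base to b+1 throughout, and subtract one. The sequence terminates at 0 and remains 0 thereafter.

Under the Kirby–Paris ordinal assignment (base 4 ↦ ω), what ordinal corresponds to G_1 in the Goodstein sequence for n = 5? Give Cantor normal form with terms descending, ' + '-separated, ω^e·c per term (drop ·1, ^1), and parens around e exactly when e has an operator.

ω + 1

base 3: 5 = 3 + 2; at 4: 4 + 2 = 6; next = 5
base 4: 5 = 4 + 1; at 5: 5 + 1 = 6; next = 5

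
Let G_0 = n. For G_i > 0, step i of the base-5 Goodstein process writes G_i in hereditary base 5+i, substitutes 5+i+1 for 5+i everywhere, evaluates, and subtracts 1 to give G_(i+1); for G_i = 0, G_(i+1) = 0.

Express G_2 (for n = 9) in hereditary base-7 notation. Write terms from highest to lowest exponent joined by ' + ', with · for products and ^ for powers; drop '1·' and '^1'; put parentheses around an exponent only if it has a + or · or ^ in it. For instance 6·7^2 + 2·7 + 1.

G_0=9  [base 5] 5 + 4  →[5↦6]→  6 + 4 = 10  −1 ⇒ G_1=9
G_1=9  [base 6] 6 + 3  →[6↦7]→  7 + 3 = 10  −1 ⇒ G_2=9

7 + 2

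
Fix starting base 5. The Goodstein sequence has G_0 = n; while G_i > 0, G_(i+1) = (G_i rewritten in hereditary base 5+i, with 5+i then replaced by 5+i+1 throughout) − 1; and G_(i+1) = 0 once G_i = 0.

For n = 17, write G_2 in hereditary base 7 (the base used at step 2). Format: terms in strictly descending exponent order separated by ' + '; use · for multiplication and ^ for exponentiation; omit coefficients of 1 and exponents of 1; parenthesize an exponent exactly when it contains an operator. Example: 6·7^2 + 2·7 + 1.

base 5: 17 = 3·5 + 2; at 6: 3·6 + 2 = 20; next = 19
base 6: 19 = 3·6 + 1; at 7: 3·7 + 1 = 22; next = 21

3·7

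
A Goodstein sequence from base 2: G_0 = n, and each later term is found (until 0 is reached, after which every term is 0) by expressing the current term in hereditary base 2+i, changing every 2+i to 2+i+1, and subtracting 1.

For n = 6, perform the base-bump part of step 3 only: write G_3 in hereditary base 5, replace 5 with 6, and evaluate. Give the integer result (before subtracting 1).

6 —HB2→ 2^2 + 2 —bump→ 3^3 + 3 = 30 —(−1)→ 29
29 —HB3→ 3^3 + 2 —bump→ 4^4 + 2 = 258 —(−1)→ 257
257 —HB4→ 4^4 + 1 —bump→ 5^5 + 1 = 3126 —(−1)→ 3125
3125 —HB5→ 5^5 —bump→ 6^6 = 46656 —(−1)→ 46655

46656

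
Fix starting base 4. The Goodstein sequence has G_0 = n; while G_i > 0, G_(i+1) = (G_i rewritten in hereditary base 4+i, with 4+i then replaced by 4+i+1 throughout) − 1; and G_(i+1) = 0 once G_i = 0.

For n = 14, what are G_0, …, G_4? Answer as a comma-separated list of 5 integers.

[0] 14 ≡ 3·4 + 2 (base 4). Lift 5: 17. −1: 16.
[1] 16 ≡ 3·5 + 1 (base 5). Lift 6: 19. −1: 18.
[2] 18 ≡ 3·6 (base 6). Lift 7: 21. −1: 20.
[3] 20 ≡ 2·7 + 6 (base 7). Lift 8: 22. −1: 21.

14, 16, 18, 20, 21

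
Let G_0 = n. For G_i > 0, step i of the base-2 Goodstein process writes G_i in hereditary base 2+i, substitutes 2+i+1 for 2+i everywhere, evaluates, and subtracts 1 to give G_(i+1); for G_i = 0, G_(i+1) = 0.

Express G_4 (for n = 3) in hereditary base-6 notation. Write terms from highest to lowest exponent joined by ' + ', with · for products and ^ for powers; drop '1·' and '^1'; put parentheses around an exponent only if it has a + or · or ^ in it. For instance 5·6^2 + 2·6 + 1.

1

base 2: 3 = 2 + 1; at 3: 3 + 1 = 4; next = 3
base 3: 3 = 3; at 4: 4 = 4; next = 3
base 4: 3 = 3; at 5: 3 = 3; next = 2
base 5: 2 = 2; at 6: 2 = 2; next = 1
base 6: 1 = 1; at 7: 1 = 1; next = 0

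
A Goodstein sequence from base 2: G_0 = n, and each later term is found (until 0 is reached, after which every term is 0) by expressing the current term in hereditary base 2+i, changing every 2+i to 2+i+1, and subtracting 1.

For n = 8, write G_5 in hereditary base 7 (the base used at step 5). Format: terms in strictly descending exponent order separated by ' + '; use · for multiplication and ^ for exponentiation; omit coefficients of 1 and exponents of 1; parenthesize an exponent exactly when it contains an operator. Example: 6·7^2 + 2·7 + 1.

2·7^7 + 2·7^2 + 7 + 4

step 0: 8 = 2^(2 + 1); sub 3 for 2: 3^(3 + 1); = 81; G_1 = 81−1 = 80
step 1: 80 = 2·3^3 + 2·3^2 + 2·3 + 2; sub 4 for 3: 2·4^4 + 2·4^2 + 2·4 + 2; = 554; G_2 = 554−1 = 553
step 2: 553 = 2·4^4 + 2·4^2 + 2·4 + 1; sub 5 for 4: 2·5^5 + 2·5^2 + 2·5 + 1; = 6311; G_3 = 6311−1 = 6310
step 3: 6310 = 2·5^5 + 2·5^2 + 2·5; sub 6 for 5: 2·6^6 + 2·6^2 + 2·6; = 93396; G_4 = 93396−1 = 93395
step 4: 93395 = 2·6^6 + 2·6^2 + 6 + 5; sub 7 for 6: 2·7^7 + 2·7^2 + 7 + 5; = 1647196; G_5 = 1647196−1 = 1647195
step 5: 1647195 = 2·7^7 + 2·7^2 + 7 + 4; sub 8 for 7: 2·8^8 + 2·8^2 + 8 + 4; = 33554572; G_6 = 33554572−1 = 33554571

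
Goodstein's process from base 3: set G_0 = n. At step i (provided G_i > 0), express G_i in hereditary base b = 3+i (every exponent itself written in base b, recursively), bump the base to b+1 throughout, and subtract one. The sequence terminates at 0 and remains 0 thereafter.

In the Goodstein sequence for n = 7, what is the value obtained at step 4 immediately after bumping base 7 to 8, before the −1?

[0] 7 ≡ 2·3 + 1 (base 3). Lift 4: 9. −1: 8.
[1] 8 ≡ 2·4 (base 4). Lift 5: 10. −1: 9.
[2] 9 ≡ 5 + 4 (base 5). Lift 6: 10. −1: 9.
[3] 9 ≡ 6 + 3 (base 6). Lift 7: 10. −1: 9.
[4] 9 ≡ 7 + 2 (base 7). Lift 8: 10. −1: 9.

10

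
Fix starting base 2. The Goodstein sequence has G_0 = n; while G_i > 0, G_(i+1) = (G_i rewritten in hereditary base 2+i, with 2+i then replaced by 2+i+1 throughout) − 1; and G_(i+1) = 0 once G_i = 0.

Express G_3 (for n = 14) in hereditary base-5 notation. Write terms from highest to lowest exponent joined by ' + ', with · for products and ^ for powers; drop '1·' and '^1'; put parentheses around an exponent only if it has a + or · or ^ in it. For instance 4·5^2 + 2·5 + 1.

i=0: 14 = 2^(2 + 1) + 2^2 + 2 (b=2); 2→3: 3^(3 + 1) + 3^3 + 3 = 111; 111−1 = 110
i=1: 110 = 3^(3 + 1) + 3^3 + 2 (b=3); 3→4: 4^(4 + 1) + 4^4 + 2 = 1282; 1282−1 = 1281
i=2: 1281 = 4^(4 + 1) + 4^4 + 1 (b=4); 4→5: 5^(5 + 1) + 5^5 + 1 = 18751; 18751−1 = 18750
i=3: 18750 = 5^(5 + 1) + 5^5 (b=5); 5→6: 6^(6 + 1) + 6^6 = 326592; 326592−1 = 326591

5^(5 + 1) + 5^5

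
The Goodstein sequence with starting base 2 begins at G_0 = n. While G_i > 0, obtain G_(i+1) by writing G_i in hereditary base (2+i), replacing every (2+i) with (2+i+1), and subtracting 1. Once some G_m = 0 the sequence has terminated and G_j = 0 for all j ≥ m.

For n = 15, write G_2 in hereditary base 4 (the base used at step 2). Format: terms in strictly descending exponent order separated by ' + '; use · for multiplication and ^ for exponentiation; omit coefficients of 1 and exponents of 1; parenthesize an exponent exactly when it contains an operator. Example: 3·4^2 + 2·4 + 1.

base 2: 15 = 2^(2 + 1) + 2^2 + 2 + 1; at 3: 3^(3 + 1) + 3^3 + 3 + 1 = 112; next = 111
base 3: 111 = 3^(3 + 1) + 3^3 + 3; at 4: 4^(4 + 1) + 4^4 + 4 = 1284; next = 1283

4^(4 + 1) + 4^4 + 3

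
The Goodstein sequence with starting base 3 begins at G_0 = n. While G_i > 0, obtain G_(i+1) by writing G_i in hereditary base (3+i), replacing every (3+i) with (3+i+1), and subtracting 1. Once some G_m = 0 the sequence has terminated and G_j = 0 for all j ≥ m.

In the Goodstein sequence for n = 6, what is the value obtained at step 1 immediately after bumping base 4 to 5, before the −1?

8

[0] 6 ≡ 2·3 (base 3). Lift 4: 8. −1: 7.
[1] 7 ≡ 4 + 3 (base 4). Lift 5: 8. −1: 7.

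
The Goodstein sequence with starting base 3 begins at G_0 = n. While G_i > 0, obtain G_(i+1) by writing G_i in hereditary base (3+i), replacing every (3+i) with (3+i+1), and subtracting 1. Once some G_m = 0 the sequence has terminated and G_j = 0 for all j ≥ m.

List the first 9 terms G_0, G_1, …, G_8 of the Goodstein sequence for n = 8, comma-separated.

8, 9, 10, 11, 11, 11, 11, 11, 11

i=0: 8 = 2·3 + 2 (b=3); 3→4: 2·4 + 2 = 10; 10−1 = 9
i=1: 9 = 2·4 + 1 (b=4); 4→5: 2·5 + 1 = 11; 11−1 = 10
i=2: 10 = 2·5 (b=5); 5→6: 2·6 = 12; 12−1 = 11
i=3: 11 = 6 + 5 (b=6); 6→7: 7 + 5 = 12; 12−1 = 11
i=4: 11 = 7 + 4 (b=7); 7→8: 8 + 4 = 12; 12−1 = 11
i=5: 11 = 8 + 3 (b=8); 8→9: 9 + 3 = 12; 12−1 = 11
i=6: 11 = 9 + 2 (b=9); 9→10: 10 + 2 = 12; 12−1 = 11
i=7: 11 = 10 + 1 (b=10); 10→11: 11 + 1 = 12; 12−1 = 11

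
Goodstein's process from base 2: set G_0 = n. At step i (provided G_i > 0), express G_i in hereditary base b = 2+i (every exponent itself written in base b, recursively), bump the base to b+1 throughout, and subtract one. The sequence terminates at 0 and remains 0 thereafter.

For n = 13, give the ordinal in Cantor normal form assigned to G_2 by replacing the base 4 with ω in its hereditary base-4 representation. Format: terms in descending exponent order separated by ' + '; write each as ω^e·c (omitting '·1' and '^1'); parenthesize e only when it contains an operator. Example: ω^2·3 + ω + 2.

ω^(ω + 1) + ω^3·3 + ω^2·3 + ω·3 + 3

13 —HB2→ 2^(2 + 1) + 2^2 + 1 —bump→ 3^(3 + 1) + 3^3 + 1 = 109 —(−1)→ 108
108 —HB3→ 3^(3 + 1) + 3^3 —bump→ 4^(4 + 1) + 4^4 = 1280 —(−1)→ 1279
1279 —HB4→ 4^(4 + 1) + 3·4^3 + 3·4^2 + 3·4 + 3 —bump→ 5^(5 + 1) + 3·5^3 + 3·5^2 + 3·5 + 3 = 16093 —(−1)→ 16092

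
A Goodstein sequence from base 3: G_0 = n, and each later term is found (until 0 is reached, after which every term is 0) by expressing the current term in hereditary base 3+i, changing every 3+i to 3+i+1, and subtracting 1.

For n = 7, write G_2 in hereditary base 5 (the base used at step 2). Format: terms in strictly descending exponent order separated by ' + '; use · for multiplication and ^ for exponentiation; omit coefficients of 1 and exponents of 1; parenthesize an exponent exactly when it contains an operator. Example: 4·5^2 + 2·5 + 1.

5 + 4

i=0: 7 = 2·3 + 1 (b=3); 3→4: 2·4 + 1 = 9; 9−1 = 8
i=1: 8 = 2·4 (b=4); 4→5: 2·5 = 10; 10−1 = 9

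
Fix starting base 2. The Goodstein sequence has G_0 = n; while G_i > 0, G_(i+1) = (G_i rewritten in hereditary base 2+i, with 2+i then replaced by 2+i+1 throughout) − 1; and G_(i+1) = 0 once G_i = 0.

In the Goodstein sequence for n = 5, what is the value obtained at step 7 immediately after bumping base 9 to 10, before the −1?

base 2: 5 = 2^2 + 1; at 3: 3^3 + 1 = 28; next = 27
base 3: 27 = 3^3; at 4: 4^4 = 256; next = 255
base 4: 255 = 3·4^3 + 3·4^2 + 3·4 + 3; at 5: 3·5^3 + 3·5^2 + 3·5 + 3 = 468; next = 467
base 5: 467 = 3·5^3 + 3·5^2 + 3·5 + 2; at 6: 3·6^3 + 3·6^2 + 3·6 + 2 = 776; next = 775
base 6: 775 = 3·6^3 + 3·6^2 + 3·6 + 1; at 7: 3·7^3 + 3·7^2 + 3·7 + 1 = 1198; next = 1197
base 7: 1197 = 3·7^3 + 3·7^2 + 3·7; at 8: 3·8^3 + 3·8^2 + 3·8 = 1752; next = 1751
base 8: 1751 = 3·8^3 + 3·8^2 + 2·8 + 7; at 9: 3·9^3 + 3·9^2 + 2·9 + 7 = 2455; next = 2454
base 9: 2454 = 3·9^3 + 3·9^2 + 2·9 + 6; at 10: 3·10^3 + 3·10^2 + 2·10 + 6 = 3326; next = 3325

3326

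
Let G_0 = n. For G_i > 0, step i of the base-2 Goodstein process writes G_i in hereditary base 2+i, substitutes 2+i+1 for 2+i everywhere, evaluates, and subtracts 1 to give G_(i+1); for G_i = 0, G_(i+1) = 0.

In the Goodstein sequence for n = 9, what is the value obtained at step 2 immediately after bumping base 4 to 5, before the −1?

9843

step 0: 9 = 2^(2 + 1) + 1; sub 3 for 2: 3^(3 + 1) + 1; = 82; G_1 = 82−1 = 81
step 1: 81 = 3^(3 + 1); sub 4 for 3: 4^(4 + 1); = 1024; G_2 = 1024−1 = 1023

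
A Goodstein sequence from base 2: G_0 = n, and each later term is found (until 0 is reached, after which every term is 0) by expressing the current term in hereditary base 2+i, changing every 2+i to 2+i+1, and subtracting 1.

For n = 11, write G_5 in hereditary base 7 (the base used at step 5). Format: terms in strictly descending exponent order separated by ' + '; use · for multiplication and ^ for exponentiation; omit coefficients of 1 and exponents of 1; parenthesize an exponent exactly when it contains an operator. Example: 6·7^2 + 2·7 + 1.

7^(7 + 1)

base 2: 11 = 2^(2 + 1) + 2 + 1; at 3: 3^(3 + 1) + 3 + 1 = 85; next = 84
base 3: 84 = 3^(3 + 1) + 3; at 4: 4^(4 + 1) + 4 = 1028; next = 1027
base 4: 1027 = 4^(4 + 1) + 3; at 5: 5^(5 + 1) + 3 = 15628; next = 15627
base 5: 15627 = 5^(5 + 1) + 2; at 6: 6^(6 + 1) + 2 = 279938; next = 279937
base 6: 279937 = 6^(6 + 1) + 1; at 7: 7^(7 + 1) + 1 = 5764802; next = 5764801
base 7: 5764801 = 7^(7 + 1); at 8: 8^(8 + 1) = 134217728; next = 134217727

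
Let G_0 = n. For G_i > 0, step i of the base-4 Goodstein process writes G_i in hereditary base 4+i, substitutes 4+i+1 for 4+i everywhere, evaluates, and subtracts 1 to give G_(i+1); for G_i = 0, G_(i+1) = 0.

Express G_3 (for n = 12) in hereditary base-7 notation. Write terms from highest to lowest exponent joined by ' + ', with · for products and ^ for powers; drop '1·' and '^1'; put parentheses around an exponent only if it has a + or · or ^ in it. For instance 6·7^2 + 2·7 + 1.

G_0=12  [base 4] 3·4  →[4↦5]→  3·5 = 15  −1 ⇒ G_1=14
G_1=14  [base 5] 2·5 + 4  →[5↦6]→  2·6 + 4 = 16  −1 ⇒ G_2=15
G_2=15  [base 6] 2·6 + 3  →[6↦7]→  2·7 + 3 = 17  −1 ⇒ G_3=16
G_3=16  [base 7] 2·7 + 2  →[7↦8]→  2·8 + 2 = 18  −1 ⇒ G_4=17

2·7 + 2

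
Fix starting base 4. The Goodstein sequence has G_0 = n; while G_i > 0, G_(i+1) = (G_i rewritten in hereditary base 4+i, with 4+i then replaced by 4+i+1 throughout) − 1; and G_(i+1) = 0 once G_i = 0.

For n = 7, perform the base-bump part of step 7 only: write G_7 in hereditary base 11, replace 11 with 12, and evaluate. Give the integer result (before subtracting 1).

G_0=7  [base 4] 4 + 3  →[4↦5]→  5 + 3 = 8  −1 ⇒ G_1=7
G_1=7  [base 5] 5 + 2  →[5↦6]→  6 + 2 = 8  −1 ⇒ G_2=7
G_2=7  [base 6] 6 + 1  →[6↦7]→  7 + 1 = 8  −1 ⇒ G_3=7
G_3=7  [base 7] 7  →[7↦8]→  8 = 8  −1 ⇒ G_4=7
G_4=7  [base 8] 7  →[8↦9]→  7 = 7  −1 ⇒ G_5=6
G_5=6  [base 9] 6  →[9↦10]→  6 = 6  −1 ⇒ G_6=5
G_6=5  [base 10] 5  →[10↦11]→  5 = 5  −1 ⇒ G_7=4
G_7=4  [base 11] 4  →[11↦12]→  4 = 4  −1 ⇒ G_8=3

4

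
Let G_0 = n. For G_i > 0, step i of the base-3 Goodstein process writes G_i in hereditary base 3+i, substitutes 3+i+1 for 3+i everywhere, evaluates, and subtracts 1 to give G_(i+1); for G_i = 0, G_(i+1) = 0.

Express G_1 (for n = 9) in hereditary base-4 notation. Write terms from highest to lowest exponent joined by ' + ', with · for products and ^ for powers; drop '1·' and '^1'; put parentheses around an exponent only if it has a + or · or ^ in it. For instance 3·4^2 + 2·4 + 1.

3·4 + 3

base 3: 9 = 3^2; at 4: 4^2 = 16; next = 15
base 4: 15 = 3·4 + 3; at 5: 3·5 + 3 = 18; next = 17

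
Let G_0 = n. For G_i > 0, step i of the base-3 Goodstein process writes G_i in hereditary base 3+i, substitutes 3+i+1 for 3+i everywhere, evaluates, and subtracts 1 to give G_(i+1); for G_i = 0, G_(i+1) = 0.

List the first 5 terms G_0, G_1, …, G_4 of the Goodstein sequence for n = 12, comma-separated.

12, 19, 27, 37, 49

12 —HB3→ 3^2 + 3 —bump→ 4^2 + 4 = 20 —(−1)→ 19
19 —HB4→ 4^2 + 3 —bump→ 5^2 + 3 = 28 —(−1)→ 27
27 —HB5→ 5^2 + 2 —bump→ 6^2 + 2 = 38 —(−1)→ 37
37 —HB6→ 6^2 + 1 —bump→ 7^2 + 1 = 50 —(−1)→ 49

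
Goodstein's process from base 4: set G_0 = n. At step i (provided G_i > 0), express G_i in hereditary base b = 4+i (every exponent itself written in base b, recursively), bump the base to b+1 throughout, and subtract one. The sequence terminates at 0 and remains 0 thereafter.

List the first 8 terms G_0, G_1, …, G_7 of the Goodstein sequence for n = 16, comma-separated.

16, 24, 27, 30, 33, 36, 39, 41

step 0: 16 = 4^2; sub 5 for 4: 5^2; = 25; G_1 = 25−1 = 24
step 1: 24 = 4·5 + 4; sub 6 for 5: 4·6 + 4; = 28; G_2 = 28−1 = 27
step 2: 27 = 4·6 + 3; sub 7 for 6: 4·7 + 3; = 31; G_3 = 31−1 = 30
step 3: 30 = 4·7 + 2; sub 8 for 7: 4·8 + 2; = 34; G_4 = 34−1 = 33
step 4: 33 = 4·8 + 1; sub 9 for 8: 4·9 + 1; = 37; G_5 = 37−1 = 36
step 5: 36 = 4·9; sub 10 for 9: 4·10; = 40; G_6 = 40−1 = 39
step 6: 39 = 3·10 + 9; sub 11 for 10: 3·11 + 9; = 42; G_7 = 42−1 = 41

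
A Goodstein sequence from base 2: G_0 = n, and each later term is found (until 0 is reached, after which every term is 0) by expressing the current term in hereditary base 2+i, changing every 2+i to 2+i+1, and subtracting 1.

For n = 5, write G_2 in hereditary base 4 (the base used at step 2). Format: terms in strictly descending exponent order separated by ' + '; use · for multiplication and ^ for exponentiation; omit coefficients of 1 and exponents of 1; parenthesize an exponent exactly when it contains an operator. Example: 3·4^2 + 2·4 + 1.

3·4^3 + 3·4^2 + 3·4 + 3

G_0 = 5. HB_2(5) = 2^2 + 1. Bump = 28. G_1 = 27.
G_1 = 27. HB_3(27) = 3^3. Bump = 256. G_2 = 255.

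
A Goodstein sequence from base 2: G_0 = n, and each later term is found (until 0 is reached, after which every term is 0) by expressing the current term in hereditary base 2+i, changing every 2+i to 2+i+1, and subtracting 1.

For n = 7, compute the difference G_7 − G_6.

20888664

(0) 7|_2 = 2^2 + 2 + 1 ↦ 3^3 + 3 + 1|_3 = 31 ⇒ 30
(1) 30|_3 = 3^3 + 3 ↦ 4^4 + 4|_4 = 260 ⇒ 259
(2) 259|_4 = 4^4 + 3 ↦ 5^5 + 3|_5 = 3128 ⇒ 3127
(3) 3127|_5 = 5^5 + 2 ↦ 6^6 + 2|_6 = 46658 ⇒ 46657
(4) 46657|_6 = 6^6 + 1 ↦ 7^7 + 1|_7 = 823544 ⇒ 823543
(5) 823543|_7 = 7^7 ↦ 8^8|_8 = 16777216 ⇒ 16777215
(6) 16777215|_8 = 7·8^7 + 7·8^6 + 7·8^5 + 7·8^4 + 7·8^3 + 7·8^2 + 7·8 + 7 ↦ 7·9^7 + 7·9^6 + 7·9^5 + 7·9^4 + 7·9^3 + 7·9^2 + 7·9 + 7|_9 = 37665880 ⇒ 37665879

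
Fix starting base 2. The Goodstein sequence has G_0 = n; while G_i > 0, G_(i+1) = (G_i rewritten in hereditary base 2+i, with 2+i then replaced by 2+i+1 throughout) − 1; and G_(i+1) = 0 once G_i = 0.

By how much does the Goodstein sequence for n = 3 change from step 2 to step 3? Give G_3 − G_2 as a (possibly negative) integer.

[0] 3 ≡ 2 + 1 (base 2). Lift 3: 4. −1: 3.
[1] 3 ≡ 3 (base 3). Lift 4: 4. −1: 3.
[2] 3 ≡ 3 (base 4). Lift 5: 3. −1: 2.

-1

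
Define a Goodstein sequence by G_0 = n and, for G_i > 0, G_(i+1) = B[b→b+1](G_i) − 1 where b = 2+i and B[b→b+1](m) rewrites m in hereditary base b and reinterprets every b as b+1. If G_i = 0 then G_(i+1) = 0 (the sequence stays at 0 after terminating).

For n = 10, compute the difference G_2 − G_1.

942

G_0=10  [base 2] 2^(2 + 1) + 2  →[2↦3]→  3^(3 + 1) + 3 = 84  −1 ⇒ G_1=83
G_1=83  [base 3] 3^(3 + 1) + 2  →[3↦4]→  4^(4 + 1) + 2 = 1026  −1 ⇒ G_2=1025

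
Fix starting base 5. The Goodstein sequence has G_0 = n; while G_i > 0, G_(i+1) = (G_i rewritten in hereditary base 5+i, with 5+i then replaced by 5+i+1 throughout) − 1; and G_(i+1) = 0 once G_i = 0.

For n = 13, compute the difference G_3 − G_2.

1

13 —HB5→ 2·5 + 3 —bump→ 2·6 + 3 = 15 —(−1)→ 14
14 —HB6→ 2·6 + 2 —bump→ 2·7 + 2 = 16 —(−1)→ 15
15 —HB7→ 2·7 + 1 —bump→ 2·8 + 1 = 17 —(−1)→ 16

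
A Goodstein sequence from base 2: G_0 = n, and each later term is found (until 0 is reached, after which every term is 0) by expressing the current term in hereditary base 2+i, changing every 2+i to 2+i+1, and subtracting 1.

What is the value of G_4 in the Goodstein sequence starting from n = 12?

step 0: 12 = 2^(2 + 1) + 2^2; sub 3 for 2: 3^(3 + 1) + 3^3; = 108; G_1 = 108−1 = 107
step 1: 107 = 3^(3 + 1) + 2·3^2 + 2·3 + 2; sub 4 for 3: 4^(4 + 1) + 2·4^2 + 2·4 + 2; = 1066; G_2 = 1066−1 = 1065
step 2: 1065 = 4^(4 + 1) + 2·4^2 + 2·4 + 1; sub 5 for 4: 5^(5 + 1) + 2·5^2 + 2·5 + 1; = 15686; G_3 = 15686−1 = 15685
step 3: 15685 = 5^(5 + 1) + 2·5^2 + 2·5; sub 6 for 5: 6^(6 + 1) + 2·6^2 + 2·6; = 280020; G_4 = 280020−1 = 280019

280019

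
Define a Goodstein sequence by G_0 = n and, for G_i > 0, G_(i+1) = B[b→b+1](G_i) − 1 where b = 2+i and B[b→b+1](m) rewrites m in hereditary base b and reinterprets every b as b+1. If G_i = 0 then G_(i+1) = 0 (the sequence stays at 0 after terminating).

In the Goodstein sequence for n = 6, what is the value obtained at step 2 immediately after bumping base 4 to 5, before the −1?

step 0: 6 = 2^2 + 2; sub 3 for 2: 3^3 + 3; = 30; G_1 = 30−1 = 29
step 1: 29 = 3^3 + 2; sub 4 for 3: 4^4 + 2; = 258; G_2 = 258−1 = 257
step 2: 257 = 4^4 + 1; sub 5 for 4: 5^5 + 1; = 3126; G_3 = 3126−1 = 3125

3126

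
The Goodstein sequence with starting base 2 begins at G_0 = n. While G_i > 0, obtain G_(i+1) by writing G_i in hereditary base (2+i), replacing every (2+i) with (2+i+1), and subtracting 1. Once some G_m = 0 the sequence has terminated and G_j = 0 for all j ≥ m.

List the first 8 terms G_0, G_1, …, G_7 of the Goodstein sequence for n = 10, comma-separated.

G_0=10  [base 2] 2^(2 + 1) + 2  →[2↦3]→  3^(3 + 1) + 3 = 84  −1 ⇒ G_1=83
G_1=83  [base 3] 3^(3 + 1) + 2  →[3↦4]→  4^(4 + 1) + 2 = 1026  −1 ⇒ G_2=1025
G_2=1025  [base 4] 4^(4 + 1) + 1  →[4↦5]→  5^(5 + 1) + 1 = 15626  −1 ⇒ G_3=15625
G_3=15625  [base 5] 5^(5 + 1)  →[5↦6]→  6^(6 + 1) = 279936  −1 ⇒ G_4=279935
G_4=279935  [base 6] 5·6^6 + 5·6^5 + 5·6^4 + 5·6^3 + 5·6^2 + 5·6 + 5  →[6↦7]→  5·7^7 + 5·7^5 + 5·7^4 + 5·7^3 + 5·7^2 + 5·7 + 5 = 4215755  −1 ⇒ G_5=4215754
G_5=4215754  [base 7] 5·7^7 + 5·7^5 + 5·7^4 + 5·7^3 + 5·7^2 + 5·7 + 4  →[7↦8]→  5·8^8 + 5·8^5 + 5·8^4 + 5·8^3 + 5·8^2 + 5·8 + 4 = 84073324  −1 ⇒ G_6=84073323
G_6=84073323  [base 8] 5·8^8 + 5·8^5 + 5·8^4 + 5·8^3 + 5·8^2 + 5·8 + 3  →[8↦9]→  5·9^9 + 5·9^5 + 5·9^4 + 5·9^3 + 5·9^2 + 5·9 + 3 = 1937434593  −1 ⇒ G_7=1937434592

10, 83, 1025, 15625, 279935, 4215754, 84073323, 1937434592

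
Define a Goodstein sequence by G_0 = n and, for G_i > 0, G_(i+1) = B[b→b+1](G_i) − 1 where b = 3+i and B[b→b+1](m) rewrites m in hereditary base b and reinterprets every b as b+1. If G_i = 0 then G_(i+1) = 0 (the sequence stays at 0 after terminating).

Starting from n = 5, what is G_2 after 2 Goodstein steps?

step 0: 5 = 3 + 2; sub 4 for 3: 4 + 2; = 6; G_1 = 6−1 = 5
step 1: 5 = 4 + 1; sub 5 for 4: 5 + 1; = 6; G_2 = 6−1 = 5
step 2: 5 = 5; sub 6 for 5: 6; = 6; G_3 = 6−1 = 5

5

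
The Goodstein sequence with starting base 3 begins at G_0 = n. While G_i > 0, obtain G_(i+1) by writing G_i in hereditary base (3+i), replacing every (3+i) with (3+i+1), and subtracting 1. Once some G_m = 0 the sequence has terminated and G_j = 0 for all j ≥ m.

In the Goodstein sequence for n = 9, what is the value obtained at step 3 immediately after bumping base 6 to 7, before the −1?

22

[0] 9 ≡ 3^2 (base 3). Lift 4: 16. −1: 15.
[1] 15 ≡ 3·4 + 3 (base 4). Lift 5: 18. −1: 17.
[2] 17 ≡ 3·5 + 2 (base 5). Lift 6: 20. −1: 19.
[3] 19 ≡ 3·6 + 1 (base 6). Lift 7: 22. −1: 21.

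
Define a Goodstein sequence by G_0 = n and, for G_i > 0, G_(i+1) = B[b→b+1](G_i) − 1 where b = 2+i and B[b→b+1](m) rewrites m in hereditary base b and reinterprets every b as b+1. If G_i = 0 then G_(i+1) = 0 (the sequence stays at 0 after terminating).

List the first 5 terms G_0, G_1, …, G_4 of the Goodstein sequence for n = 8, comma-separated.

[0] 8 ≡ 2^(2 + 1) (base 2). Lift 3: 81. −1: 80.
[1] 80 ≡ 2·3^3 + 2·3^2 + 2·3 + 2 (base 3). Lift 4: 554. −1: 553.
[2] 553 ≡ 2·4^4 + 2·4^2 + 2·4 + 1 (base 4). Lift 5: 6311. −1: 6310.
[3] 6310 ≡ 2·5^5 + 2·5^2 + 2·5 (base 5). Lift 6: 93396. −1: 93395.

8, 80, 553, 6310, 93395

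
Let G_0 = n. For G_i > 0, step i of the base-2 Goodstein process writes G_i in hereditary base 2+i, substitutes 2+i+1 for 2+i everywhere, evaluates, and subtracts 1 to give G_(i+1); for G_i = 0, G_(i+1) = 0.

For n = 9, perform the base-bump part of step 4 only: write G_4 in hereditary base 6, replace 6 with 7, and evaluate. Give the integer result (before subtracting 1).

2471827

9 —HB2→ 2^(2 + 1) + 1 —bump→ 3^(3 + 1) + 1 = 82 —(−1)→ 81
81 —HB3→ 3^(3 + 1) —bump→ 4^(4 + 1) = 1024 —(−1)→ 1023
1023 —HB4→ 3·4^4 + 3·4^3 + 3·4^2 + 3·4 + 3 —bump→ 3·5^5 + 3·5^3 + 3·5^2 + 3·5 + 3 = 9843 —(−1)→ 9842
9842 —HB5→ 3·5^5 + 3·5^3 + 3·5^2 + 3·5 + 2 —bump→ 3·6^6 + 3·6^3 + 3·6^2 + 3·6 + 2 = 140744 —(−1)→ 140743
140743 —HB6→ 3·6^6 + 3·6^3 + 3·6^2 + 3·6 + 1 —bump→ 3·7^7 + 3·7^3 + 3·7^2 + 3·7 + 1 = 2471827 —(−1)→ 2471826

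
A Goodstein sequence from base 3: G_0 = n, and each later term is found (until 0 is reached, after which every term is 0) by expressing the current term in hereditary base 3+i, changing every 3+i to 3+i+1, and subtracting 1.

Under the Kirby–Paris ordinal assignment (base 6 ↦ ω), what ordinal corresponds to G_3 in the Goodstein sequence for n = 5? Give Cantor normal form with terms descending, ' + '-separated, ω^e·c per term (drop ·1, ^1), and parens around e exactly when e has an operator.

i=0: 5 = 3 + 2 (b=3); 3→4: 4 + 2 = 6; 6−1 = 5
i=1: 5 = 4 + 1 (b=4); 4→5: 5 + 1 = 6; 6−1 = 5
i=2: 5 = 5 (b=5); 5→6: 6 = 6; 6−1 = 5
i=3: 5 = 5 (b=6); 6→7: 5 = 5; 5−1 = 4

5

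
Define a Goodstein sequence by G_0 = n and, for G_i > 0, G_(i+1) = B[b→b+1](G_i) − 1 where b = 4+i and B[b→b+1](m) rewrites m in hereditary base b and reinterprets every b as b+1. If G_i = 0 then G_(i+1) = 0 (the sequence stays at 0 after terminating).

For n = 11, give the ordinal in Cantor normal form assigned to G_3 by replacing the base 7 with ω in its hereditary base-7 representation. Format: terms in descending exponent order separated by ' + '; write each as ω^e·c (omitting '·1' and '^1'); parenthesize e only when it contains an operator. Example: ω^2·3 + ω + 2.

(0) 11|_4 = 2·4 + 3 ↦ 2·5 + 3|_5 = 13 ⇒ 12
(1) 12|_5 = 2·5 + 2 ↦ 2·6 + 2|_6 = 14 ⇒ 13
(2) 13|_6 = 2·6 + 1 ↦ 2·7 + 1|_7 = 15 ⇒ 14
(3) 14|_7 = 2·7 ↦ 2·8|_8 = 16 ⇒ 15

ω·2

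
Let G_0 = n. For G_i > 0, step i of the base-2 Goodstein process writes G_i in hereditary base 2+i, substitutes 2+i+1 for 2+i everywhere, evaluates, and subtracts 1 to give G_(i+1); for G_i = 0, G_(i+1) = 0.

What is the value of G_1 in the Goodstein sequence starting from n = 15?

111

base 2: 15 = 2^(2 + 1) + 2^2 + 2 + 1; at 3: 3^(3 + 1) + 3^3 + 3 + 1 = 112; next = 111
base 3: 111 = 3^(3 + 1) + 3^3 + 3; at 4: 4^(4 + 1) + 4^4 + 4 = 1284; next = 1283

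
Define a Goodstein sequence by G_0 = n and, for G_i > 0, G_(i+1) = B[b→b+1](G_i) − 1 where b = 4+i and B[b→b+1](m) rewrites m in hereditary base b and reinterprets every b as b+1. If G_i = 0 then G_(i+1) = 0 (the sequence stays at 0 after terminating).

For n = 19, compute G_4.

i=0: 19 = 4^2 + 3 (b=4); 4→5: 5^2 + 3 = 28; 28−1 = 27
i=1: 27 = 5^2 + 2 (b=5); 5→6: 6^2 + 2 = 38; 38−1 = 37
i=2: 37 = 6^2 + 1 (b=6); 6→7: 7^2 + 1 = 50; 50−1 = 49
i=3: 49 = 7^2 (b=7); 7→8: 8^2 = 64; 64−1 = 63

63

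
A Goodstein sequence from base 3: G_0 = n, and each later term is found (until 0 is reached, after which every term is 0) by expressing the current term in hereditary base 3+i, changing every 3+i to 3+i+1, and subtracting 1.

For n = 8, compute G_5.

base 3: 8 = 2·3 + 2; at 4: 2·4 + 2 = 10; next = 9
base 4: 9 = 2·4 + 1; at 5: 2·5 + 1 = 11; next = 10
base 5: 10 = 2·5; at 6: 2·6 = 12; next = 11
base 6: 11 = 6 + 5; at 7: 7 + 5 = 12; next = 11
base 7: 11 = 7 + 4; at 8: 8 + 4 = 12; next = 11
base 8: 11 = 8 + 3; at 9: 9 + 3 = 12; next = 11

11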